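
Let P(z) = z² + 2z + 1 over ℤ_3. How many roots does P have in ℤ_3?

1

Evaluate at each of the 3 elements of ℤ_3:
P(0) = 1; P(1) = 1; P(2) = 0 → root.
Roots: {2}.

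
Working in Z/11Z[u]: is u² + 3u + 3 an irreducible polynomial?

Yes

Write g(u) = u² + 3u + 3.
Check each element of Z/11Z for a root: g(0)=3, g(1)=7, g(2)=2, g(3)=10, g(4)=9, g(5)=10, g(6)=2, g(7)=7, g(8)=3, g(9)=1, g(10)=1.
No roots. A degree-2 polynomial over a field with no linear factor is irreducible.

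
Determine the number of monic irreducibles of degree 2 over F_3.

3

x^(3^2) − x is the product of all monic irreducibles of degree dividing 2; Möbius inversion gives N = (1/2) Σ μ(2/d)·3^d.
Divisors of 2: 1, 2; μ(2/d) for each: -1, 1.
Σ = − 3^1 + 3^2 = 6.
N = 6/2 = 3.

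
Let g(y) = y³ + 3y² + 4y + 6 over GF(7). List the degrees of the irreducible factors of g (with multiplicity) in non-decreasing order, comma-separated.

1, 2

Linear factors from roots: (y + 6).
Complete factorization: g(y) = (y + 6)·(y² + 4y + 1).
Factor degrees with multiplicity: 1 + 2 = 3.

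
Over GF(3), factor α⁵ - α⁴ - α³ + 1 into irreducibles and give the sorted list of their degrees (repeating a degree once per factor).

1, 1, 1, 2

Write g(α) = α⁵ - α⁴ - α³ + 1.
Roots in GF(3): g(0) = 1; g(1) = 0 → root; g(2) = 0 → root.
Linear factors from roots: (α - 1), (α + 1).
Complete factorization: g(α) = (α - 1)·(α + 1)^2·(α² + α - 1).
Factor degrees with multiplicity: 1 + 1 + 1 + 2 = 5.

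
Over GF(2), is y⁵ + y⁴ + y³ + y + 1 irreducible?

Yes

Write f(y) = y⁵ + y⁴ + y³ + y + 1.
Check for roots in GF(2): f(0) = 1; f(1) = 1.
No roots, so no linear factors.
Monic irreducibles of degree 2 over GF(2): y² + y + 1.
None of them divide f (all give nonzero remainder).
No irreducible factor of degree ≤ 2 exists, so f is irreducible over GF(2).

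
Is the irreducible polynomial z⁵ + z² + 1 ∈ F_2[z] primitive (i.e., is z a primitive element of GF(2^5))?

Yes

Write f(z) = z⁵ + z² + 1.
|GF(2^5)^×| = 2^5 − 1 = 31. Prime factorization: 31 = 31.
f is primitive ⇔ z has order 31 in GF(2)[z]/(f), i.e. z^(31/q) ≠ 1 for each prime q | 31.
z^(1) mod f = z.
None equal 1, so z has full order 31; f is primitive.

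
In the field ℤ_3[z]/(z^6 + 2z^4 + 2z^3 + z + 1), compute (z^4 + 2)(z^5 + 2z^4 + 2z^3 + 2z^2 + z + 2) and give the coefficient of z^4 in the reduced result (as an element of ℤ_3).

1

Multiply in ℤ_3[z]: (z^4 + 2)·(z^5 + 2z^4 + 2z^3 + 2z^2 + z + 2) = z^9 + 2z^8 + 2z^7 + 2z^6 + z^3 + z^2 + 2z + 1.
Reduce using z^6 ≡ z^4 + z^3 + 2z + 2 (mod z^6 + 2z^4 + 2z^3 + z + 1).
Reduced: 2z^5 + z^4 + 2z^2 + 2.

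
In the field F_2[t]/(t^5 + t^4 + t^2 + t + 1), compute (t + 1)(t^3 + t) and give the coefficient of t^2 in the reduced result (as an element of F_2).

Multiply in F_2[t]: (t + 1)·(t^3 + t) = t^4 + t^3 + t^2 + t.
Reduced: t^4 + t^3 + t^2 + t.

1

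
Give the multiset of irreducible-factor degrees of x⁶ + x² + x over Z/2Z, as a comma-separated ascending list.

Write g(x) = x⁶ + x² + x.
Roots in Z/2Z: g(0) = 0 → root; g(1) = 1.
Linear factors from roots: (x).
Complete factorization: g(x) = (x)·(x² + x + 1)·(x³ + x² + 1).
Factor degrees with multiplicity: 1 + 2 + 3 = 6.

1, 2, 3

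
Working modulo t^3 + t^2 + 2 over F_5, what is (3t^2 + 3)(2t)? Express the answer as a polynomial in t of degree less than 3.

Multiply in F_5[t]: (3t^2 + 3)·(2t) = t^3 + t.
Reduce using t^3 ≡ 4t^2 + 3 (mod t^3 + t^2 + 2).
Reduced: 4t^2 + t + 3.

4t^2 + t + 3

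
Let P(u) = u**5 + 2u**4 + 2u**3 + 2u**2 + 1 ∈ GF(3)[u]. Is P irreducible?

Check for roots in GF(3): P(0) = 1; P(1) = 2; P(2) = 2.
No roots, so no linear factors.
Monic irreducibles of degree 2 over GF(3): u**2 + 1, u**2 + u + 2, u**2 + 2u + 2.
None of them divide P (all give nonzero remainder).
No irreducible factor of degree ≤ 2 exists, so P is irreducible over GF(3).

Yes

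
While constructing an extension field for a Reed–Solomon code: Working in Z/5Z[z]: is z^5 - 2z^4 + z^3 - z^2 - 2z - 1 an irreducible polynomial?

Yes

Write f(z) = z^5 - 2z^4 + z^3 - z^2 - 2z - 1.
Check for roots in Z/5Z: f(0) = 4; f(1) = 1; f(2) = 4; f(3) = 2; f(4) = 1.
No roots, so no linear factors.
Degree-2 irreducible divisors: test the 10 monic irreducibles of degree 2 over GF(5).
None of them divide f (all give nonzero remainder).
No irreducible factor of degree ≤ 2 exists, so f is irreducible over GF(5).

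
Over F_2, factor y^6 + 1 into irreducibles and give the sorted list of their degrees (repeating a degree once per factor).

Write h(y) = y^6 + 1.
Roots in F_2: h(0) = 1; h(1) = 0 → root.
Linear factors from roots: (y + 1).
Complete factorization: h(y) = (y + 1)^2·(y^2 + y + 1)^2.
Factor degrees with multiplicity: 1 + 1 + 2 + 2 = 6.

1, 1, 2, 2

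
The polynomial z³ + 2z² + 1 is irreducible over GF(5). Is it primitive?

No

Write f(z) = z³ + 2z² + 1.
|GF(5^3)^×| = 5^3 − 1 = 124. Prime factorization: 124 = 2^2·31.
f is primitive ⇔ z has order 124 in GF(5)[z]/(f), i.e. z^(124/q) ≠ 1 for each prime q | 124.
z^(62) mod f = 1
z^(4) mod f = 4z² + 4z + 2.
Since z^(62) = 1, the order of z divides 62 < 124; not primitive.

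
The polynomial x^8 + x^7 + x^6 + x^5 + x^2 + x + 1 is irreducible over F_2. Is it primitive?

Write f(x) = x^8 + x^7 + x^6 + x^5 + x^2 + x + 1.
|GF(2^8)^×| = 2^8 − 1 = 255. Prime factorization: 255 = 3·5·17.
f is primitive ⇔ x has order 255 in GF(2)[x]/(f), i.e. x^(255/q) ≠ 1 for each prime q | 255.
x^(85) mod f = x^7 + x^2 + 1.
x^(51) mod f = x^6 + x^5 + x^4 + x^3 + x^2 + x.
x^(15) mod f = x^7 + x^6 + x^3 + x^2 + 1.
None equal 1, so x has full order 255; f is primitive.

Yes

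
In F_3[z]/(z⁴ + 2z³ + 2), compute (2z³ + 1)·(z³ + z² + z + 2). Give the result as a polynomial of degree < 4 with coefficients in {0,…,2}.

Multiply in F_3[z]: (2z³ + 1)·(z³ + z² + z + 2) = 2z⁶ + 2z⁵ + 2z⁴ + 2z³ + z² + z + 2.
Reduce using z⁴ ≡ z³ + 1 (mod z⁴ + 2z³ + 2).
Reduced: 2z³ + 2z + 2.

2z^3 + 2z + 2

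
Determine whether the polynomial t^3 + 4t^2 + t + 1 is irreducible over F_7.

Write f(t) = t^3 + 4t^2 + t + 1.
Check for roots in F_7: f(0) = 1; f(1) = 0 → root; f(2) = 6; f(3) = 4; f(4) = 0 → root; f(5) = 0 → root; f(6) = 3.
f(1) = 0, so (t − 1) divides f(t); f is reducible.

No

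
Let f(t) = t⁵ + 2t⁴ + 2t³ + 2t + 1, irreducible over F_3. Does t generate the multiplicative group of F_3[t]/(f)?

|GF(3^5)^×| = 3^5 − 1 = 242. Prime factorization: 242 = 2·11^2.
f is primitive ⇔ t has order 242 in GF(3)[t]/(f), i.e. t^(242/q) ≠ 1 for each prime q | 242.
t^(121) mod f = 2.
t^(22) mod f = t⁴ + t.
None equal 1, so t has full order 242; f is primitive.

Yes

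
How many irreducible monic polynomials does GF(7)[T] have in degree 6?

x^(7^6) − x is the product of all monic irreducibles of degree dividing 6; Möbius inversion gives N = (1/6) Σ μ(6/d)·7^d.
Divisors of 6: 1, 2, 3, 6; μ(6/d) for each: 1, -1, -1, 1.
Σ = 7^1 − 7^2 − 7^3 + 7^6 = 117264.
N = 117264/6 = 19544.

19544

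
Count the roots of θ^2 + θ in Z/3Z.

Write h(θ) = θ^2 + θ.
Evaluate at each of the 3 elements of Z/3Z:
h(0) = 0 → root; h(1) = 2; h(2) = 0 → root.
Roots: {0, 2}.

2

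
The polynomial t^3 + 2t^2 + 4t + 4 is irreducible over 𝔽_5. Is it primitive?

Write f(t) = t^3 + 2t^2 + 4t + 4.
|GF(5^3)^×| = 5^3 − 1 = 124. Prime factorization: 124 = 2^2·31.
f is primitive ⇔ t has order 124 in GF(5)[t]/(f), i.e. t^(124/q) ≠ 1 for each prime q | 124.
t^(62) mod f = 1
t^(4) mod f = 4t + 3.
Since t^(62) = 1, the order of t divides 62 < 124; not primitive.

No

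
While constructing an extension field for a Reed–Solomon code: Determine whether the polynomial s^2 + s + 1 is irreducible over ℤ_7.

No

Write P(s) = s^2 + s + 1.
Check for roots in ℤ_7: P(0) = 1; P(1) = 3; P(2) = 0 → root; P(3) = 6; P(4) = 0 → root; P(5) = 3; P(6) = 1.
P(2) = 0, so (s − 2) divides P(s); P is reducible.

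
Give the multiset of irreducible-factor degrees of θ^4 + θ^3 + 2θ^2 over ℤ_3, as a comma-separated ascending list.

Write g(θ) = θ^4 + θ^3 + 2θ^2.
Roots in ℤ_3: g(0) = 0 → root; g(1) = 1; g(2) = 2.
Linear factors from roots: (θ).
Complete factorization: g(θ) = (θ)^2·(θ^2 + θ + 2).
Factor degrees with multiplicity: 1 + 1 + 2 = 4.

1, 1, 2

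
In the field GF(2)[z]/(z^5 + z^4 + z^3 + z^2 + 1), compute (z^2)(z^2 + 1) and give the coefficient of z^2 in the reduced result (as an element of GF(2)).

Multiply in GF(2)[z]: (z^2)·(z^2 + 1) = z^4 + z^2.
Reduced: z^4 + z^2.

1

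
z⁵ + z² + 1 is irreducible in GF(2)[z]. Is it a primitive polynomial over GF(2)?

Write f(z) = z⁵ + z² + 1.
|GF(2^5)^×| = 2^5 − 1 = 31. Prime factorization: 31 = 31.
f is primitive ⇔ z has order 31 in GF(2)[z]/(f), i.e. z^(31/q) ≠ 1 for each prime q | 31.
z^(1) mod f = z.
None equal 1, so z has full order 31; f is primitive.

Yes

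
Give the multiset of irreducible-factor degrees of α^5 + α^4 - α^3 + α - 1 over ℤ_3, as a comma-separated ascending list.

Write g(α) = α^5 + α^4 - α^3 + α - 1.
Roots in ℤ_3: g(0) = 2; g(1) = 1; g(2) = 2.
Complete factorization: g(α) = (α^2 + 1)·(α^3 + α^2 + α - 1).
Factor degrees with multiplicity: 2 + 3 = 5.

2, 3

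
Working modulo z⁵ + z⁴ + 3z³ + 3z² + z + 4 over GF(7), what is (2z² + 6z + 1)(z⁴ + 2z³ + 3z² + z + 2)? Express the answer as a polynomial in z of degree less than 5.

Multiply in GF(7)[z]: (2z² + 6z + 1)·(z⁴ + 2z³ + 3z² + z + 2) = 2z⁶ + 3z⁵ + 5z⁴ + z³ + 6z² + 6z + 2.
Reduce using z⁵ ≡ 6z⁴ + 4z³ + 4z² + 6z + 3 (mod z⁵ + z⁴ + 3z³ + 3z² + z + 4).
Reduced: 5z⁴ + 6z³ + z² + 4z + 5.

5z^4 + 6z^3 + z^2 + 4z + 5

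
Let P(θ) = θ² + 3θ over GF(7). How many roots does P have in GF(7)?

2

Evaluate at each of the 7 elements of GF(7):
P(0) = 0 → root; P(1) = 4; P(2) = 3; P(3) = 4; P(4) = 0 → root; P(5) = 5; P(6) = 5.
Roots: {0, 4}.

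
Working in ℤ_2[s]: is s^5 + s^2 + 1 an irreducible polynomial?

Write h(s) = s^5 + s^2 + 1.
Check for roots in ℤ_2: h(0) = 1; h(1) = 1.
No roots, so no linear factors.
Monic irreducibles of degree 2 over GF(2): s^2 + s + 1.
None of them divide h (all give nonzero remainder).
No irreducible factor of degree ≤ 2 exists, so h is irreducible over GF(2).

Yes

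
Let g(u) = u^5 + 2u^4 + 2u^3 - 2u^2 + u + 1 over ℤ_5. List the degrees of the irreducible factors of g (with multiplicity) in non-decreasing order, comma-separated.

Roots in ℤ_5: g(0) = 1; g(1) = 0 → root; g(2) = 0 → root; g(3) = 0 → root; g(4) = 2.
Linear factors from roots: (u - 1), (u - 2), (u + 2).
Complete factorization: g(u) = (u + 2)·(u - 2)·(u - 1)·(u^2 - 2u - 1).
Factor degrees with multiplicity: 1 + 1 + 1 + 2 = 5.

1, 1, 1, 2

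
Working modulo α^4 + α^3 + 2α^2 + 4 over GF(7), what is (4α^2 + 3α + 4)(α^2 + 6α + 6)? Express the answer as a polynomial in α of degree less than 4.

2α^3 + 3α^2 + 1

Multiply in GF(7)[α]: (4α^2 + 3α + 4)·(α^2 + 6α + 6) = 4α^4 + 6α^3 + 4α^2 + 3.
Reduce using α^4 ≡ 6α^3 + 5α^2 + 3 (mod α^4 + α^3 + 2α^2 + 4).
Reduced: 2α^3 + 3α^2 + 1.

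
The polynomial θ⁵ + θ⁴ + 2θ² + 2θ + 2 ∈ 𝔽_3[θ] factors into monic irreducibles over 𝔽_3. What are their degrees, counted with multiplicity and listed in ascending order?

Write g(θ) = θ⁵ + θ⁴ + 2θ² + 2θ + 2.
Roots in 𝔽_3: g(0) = 2; g(1) = 2; g(2) = 2.
Complete factorization: g(θ) = (θ² + 2θ + 2)·(θ³ + 2θ² + 1).
Factor degrees with multiplicity: 2 + 3 = 5.

2, 3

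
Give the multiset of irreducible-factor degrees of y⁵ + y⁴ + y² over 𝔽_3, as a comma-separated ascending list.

Write h(y) = y⁵ + y⁴ + y².
Roots in 𝔽_3: h(0) = 0 → root; h(1) = 0 → root; h(2) = 1.
Linear factors from roots: (y), (y + 2).
Complete factorization: h(y) = (y + 2)·(y)^2·(y² + 2y + 2).
Factor degrees with multiplicity: 1 + 1 + 1 + 2 = 5.

1, 1, 1, 2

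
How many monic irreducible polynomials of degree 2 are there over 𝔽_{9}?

36

x^(9^2) − x is the product of all monic irreducibles of degree dividing 2; Möbius inversion gives N = (1/2) Σ μ(2/d)·9^d.
Divisors of 2: 1, 2; μ(2/d) for each: -1, 1.
Σ = − 9^1 + 9^2 = 72.
N = 72/2 = 36.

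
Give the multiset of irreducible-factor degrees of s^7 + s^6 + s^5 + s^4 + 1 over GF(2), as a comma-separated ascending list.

7

Write f(s) = s^7 + s^6 + s^5 + s^4 + 1.
Roots in GF(2): f(0) = 1; f(1) = 1.
Complete factorization: f(s) = (s^7 + s^6 + s^5 + s^4 + 1).
Factor degrees with multiplicity: 7 = 7.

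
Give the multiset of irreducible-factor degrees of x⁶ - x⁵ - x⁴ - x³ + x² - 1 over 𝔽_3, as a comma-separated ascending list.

6

Write h(x) = x⁶ - x⁵ - x⁴ - x³ + x² - 1.
Roots in 𝔽_3: h(0) = 2; h(1) = 1; h(2) = 2.
Complete factorization: h(x) = (x⁶ - x⁵ - x⁴ - x³ + x² - 1).
Factor degrees with multiplicity: 6 = 6.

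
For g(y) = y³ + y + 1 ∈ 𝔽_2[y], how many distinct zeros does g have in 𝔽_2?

0

Evaluate at each of the 2 elements of 𝔽_2:
g(0) = 1; g(1) = 1.
No element is a root.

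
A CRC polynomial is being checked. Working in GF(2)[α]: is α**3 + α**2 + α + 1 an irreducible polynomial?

Write g(α) = α**3 + α**2 + α + 1.
Check for roots in GF(2): g(0) = 1; g(1) = 0 → root.
g(1) = 0, so (α − 1) divides g(α); g is reducible.

No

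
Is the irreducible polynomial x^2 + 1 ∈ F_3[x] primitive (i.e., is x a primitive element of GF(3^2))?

Write f(x) = x^2 + 1.
|GF(3^2)^×| = 3^2 − 1 = 8. Prime factorization: 8 = 2^3.
f is primitive ⇔ x has order 8 in GF(3)[x]/(f), i.e. x^(8/q) ≠ 1 for each prime q | 8.
x^(4) mod f = 1
Since x^(4) = 1, the order of x divides 4 < 8; not primitive.

No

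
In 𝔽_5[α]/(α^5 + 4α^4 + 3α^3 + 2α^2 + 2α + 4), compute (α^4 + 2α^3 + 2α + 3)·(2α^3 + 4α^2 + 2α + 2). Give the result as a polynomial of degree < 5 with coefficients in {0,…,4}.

Multiply in 𝔽_5[α]: (α^4 + 2α^3 + 2α + 3)·(2α^3 + 4α^2 + 2α + 2) = 2α^7 + 3α^6 + 3α^3 + α^2 + 1.
Reduce using α^5 ≡ α^4 + 2α^3 + 3α^2 + 3α + 1 (mod α^5 + 4α^4 + 3α^3 + 2α^2 + 2α + 4).
Reduced: 2α^3 + 2α.

2α^3 + 2α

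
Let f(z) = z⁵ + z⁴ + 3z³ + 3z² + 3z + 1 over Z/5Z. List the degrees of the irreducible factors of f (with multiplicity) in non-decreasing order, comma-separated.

Roots in Z/5Z: f(0) = 1; f(1) = 2; f(2) = 1; f(3) = 2; f(4) = 3.
Complete factorization: f(z) = (z² + z + 1)·(z³ + 2z + 1).
Factor degrees with multiplicity: 2 + 3 = 5.

2, 3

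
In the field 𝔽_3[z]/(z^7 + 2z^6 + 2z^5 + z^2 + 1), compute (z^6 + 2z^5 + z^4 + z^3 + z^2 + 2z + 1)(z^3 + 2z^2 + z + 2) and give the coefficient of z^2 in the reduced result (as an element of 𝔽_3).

2

Multiply in 𝔽_3[z]: (z^6 + 2z^5 + z^4 + z^3 + z^2 + 2z + 1)·(z^3 + 2z^2 + z + 2) = z^9 + z^8 + z^6 + 2z^5 + z^4 + 2z^3 + 2z + 2.
Reduce using z^7 ≡ z^6 + z^5 + 2z^2 + 2 (mod z^7 + 2z^6 + 2z^5 + z^2 + 1).
Reduced: 2z^5 + 2z^2 + 2.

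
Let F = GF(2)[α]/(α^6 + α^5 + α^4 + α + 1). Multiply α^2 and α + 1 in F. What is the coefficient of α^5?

0

Multiply in GF(2)[α]: (α^2)·(α + 1) = α^3 + α^2.
Reduced: α^3 + α^2.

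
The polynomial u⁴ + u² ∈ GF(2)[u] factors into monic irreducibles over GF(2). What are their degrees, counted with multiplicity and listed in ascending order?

Write h(u) = u⁴ + u².
Roots in GF(2): h(0) = 0 → root; h(1) = 0 → root.
Linear factors from roots: (u), (u + 1).
Complete factorization: h(u) = (u)^2·(u + 1)^2.
Factor degrees with multiplicity: 1 + 1 + 1 + 1 = 4.

1, 1, 1, 1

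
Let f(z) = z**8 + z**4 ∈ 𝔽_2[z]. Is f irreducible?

Check for roots in 𝔽_2: f(0) = 0 → root; f(1) = 0 → root.
f(0) = 0, so (z) divides f(z); f is reducible.

No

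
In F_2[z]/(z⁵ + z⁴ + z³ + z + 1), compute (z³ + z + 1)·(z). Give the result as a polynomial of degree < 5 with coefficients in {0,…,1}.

z^4 + z^2 + z

Multiply in F_2[z]: (z³ + z + 1)·(z) = z⁴ + z² + z.
Reduced: z⁴ + z² + z.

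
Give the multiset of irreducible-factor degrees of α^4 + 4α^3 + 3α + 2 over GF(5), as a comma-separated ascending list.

Write h(α) = α^4 + 4α^3 + 3α + 2.
Roots in GF(5): h(0) = 2; h(1) = 0 → root; h(2) = 1; h(3) = 0 → root; h(4) = 1.
Linear factors from roots: (α + 4), (α + 2).
Complete factorization: h(α) = (α + 2)·(α + 4)·(α^2 + 3α + 4).
Factor degrees with multiplicity: 1 + 1 + 2 = 4.

1, 1, 2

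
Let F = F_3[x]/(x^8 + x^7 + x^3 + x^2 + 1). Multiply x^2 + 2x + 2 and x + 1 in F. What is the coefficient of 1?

Multiply in F_3[x]: (x^2 + 2x + 2)·(x + 1) = x^3 + x + 2.
Reduced: x^3 + x + 2.

2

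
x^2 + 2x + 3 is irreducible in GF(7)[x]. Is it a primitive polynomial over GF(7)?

Write f(x) = x^2 + 2x + 3.
|GF(7^2)^×| = 7^2 − 1 = 48. Prime factorization: 48 = 2^4·3.
f is primitive ⇔ x has order 48 in GF(7)[x]/(f), i.e. x^(48/q) ≠ 1 for each prime q | 48.
x^(24) mod f = 6.
x^(16) mod f = 2.
None equal 1, so x has full order 48; f is primitive.

Yes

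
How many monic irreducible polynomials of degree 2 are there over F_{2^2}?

6

The number of monic irreducibles of degree 2 over GF(4) is (1/2)·Σ_{d∣2} μ(2/d) 4^d.
Divisors of 2: 1, 2; μ(2/d) for each: -1, 1.
Σ = − 4^1 + 4^2 = 12.
N = 12/2 = 6.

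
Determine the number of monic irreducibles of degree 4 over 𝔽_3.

18

x^(3^4) − x is the product of all monic irreducibles of degree dividing 4; Möbius inversion gives N = (1/4) Σ μ(4/d)·3^d.
Divisors of 4: 1, 2, 4; μ(4/d) for each: 0, -1, 1.
Σ = − 3^2 + 3^4 = 72.
N = 72/4 = 18.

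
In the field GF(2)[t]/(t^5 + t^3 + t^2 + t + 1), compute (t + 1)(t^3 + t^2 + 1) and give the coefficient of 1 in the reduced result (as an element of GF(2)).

1

Multiply in GF(2)[t]: (t + 1)·(t^3 + t^2 + 1) = t^4 + t^2 + t + 1.
Reduced: t^4 + t^2 + t + 1.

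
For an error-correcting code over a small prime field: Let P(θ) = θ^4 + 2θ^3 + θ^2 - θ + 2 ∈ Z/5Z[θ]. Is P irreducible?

Check for roots in Z/5Z: P(0) = 2; P(1) = 0 → root; P(2) = 1; P(3) = 3; P(4) = 3.
P(1) = 0, so (θ − 1) divides P(θ); P is reducible.

No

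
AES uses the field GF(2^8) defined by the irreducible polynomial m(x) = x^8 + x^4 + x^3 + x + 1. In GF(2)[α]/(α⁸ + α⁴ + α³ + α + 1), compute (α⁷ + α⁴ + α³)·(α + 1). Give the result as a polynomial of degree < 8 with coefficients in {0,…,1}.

α^7 + α^5 + α^4 + α + 1

Multiply in GF(2)[α]: (α⁷ + α⁴ + α³)·(α + 1) = α⁸ + α⁷ + α⁵ + α³.
Reduce using α⁸ ≡ α⁴ + α³ + α + 1 (mod α⁸ + α⁴ + α³ + α + 1).
Reduced: α⁷ + α⁵ + α⁴ + α + 1.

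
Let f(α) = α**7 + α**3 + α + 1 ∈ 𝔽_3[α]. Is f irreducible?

Check for roots in 𝔽_3: f(0) = 1; f(1) = 1; f(2) = 1.
No roots, so no linear factors.
Monic irreducibles of degree 2 over GF(3): α**2 + 1, α**2 + α - 1, α**2 - α - 1.
None of them divide f (all give nonzero remainder).
Degree-3 irreducible divisors: test the 8 monic irreducibles of degree 3 over GF(3).
None of them divide f (all give nonzero remainder).
No irreducible factor of degree ≤ 3 exists, so f is irreducible over GF(3).

Yes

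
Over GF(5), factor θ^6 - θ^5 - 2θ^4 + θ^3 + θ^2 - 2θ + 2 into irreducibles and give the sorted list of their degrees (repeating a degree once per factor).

Write h(θ) = θ^6 - θ^5 - 2θ^4 + θ^3 + θ^2 - 2θ + 2.
Roots in GF(5): h(0) = 2; h(1) = 0 → root; h(2) = 0 → root; h(3) = 1; h(4) = 4.
Linear factors from roots: (θ - 1), (θ - 2).
Complete factorization: h(θ) = (θ - 2)·(θ - 1)·(θ^2 - 2θ - 2)·(θ^2 - θ + 2).
Factor degrees with multiplicity: 1 + 1 + 2 + 2 = 6.

1, 1, 2, 2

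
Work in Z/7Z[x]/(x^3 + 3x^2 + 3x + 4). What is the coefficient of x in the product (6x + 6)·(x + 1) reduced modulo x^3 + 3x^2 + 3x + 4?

Multiply in Z/7Z[x]: (6x + 6)·(x + 1) = 6x^2 + 5x + 6.
Reduced: 6x^2 + 5x + 6.

5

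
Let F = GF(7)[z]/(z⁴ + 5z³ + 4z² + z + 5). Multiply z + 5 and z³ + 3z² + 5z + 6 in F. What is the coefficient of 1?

Multiply in GF(7)[z]: (z + 5)·(z³ + 3z² + 5z + 6) = z⁴ + z³ + 6z² + 3z + 2.
Reduce using z⁴ ≡ 2z³ + 3z² + 6z + 2 (mod z⁴ + 5z³ + 4z² + z + 5).
Reduced: 3z³ + 2z² + 2z + 4.

4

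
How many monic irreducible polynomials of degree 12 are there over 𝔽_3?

44220

x^(3^12) − x is the product of all monic irreducibles of degree dividing 12; Möbius inversion gives N = (1/12) Σ μ(12/d)·3^d.
Divisors of 12: 1, 2, 3, 4, 6, 12; μ(12/d) for each: 0, 1, 0, -1, -1, 1.
Σ = 3^2 − 3^4 − 3^6 + 3^12 = 530640.
N = 530640/12 = 44220.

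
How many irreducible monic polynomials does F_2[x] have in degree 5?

6

The number of monic irreducibles of degree 5 over GF(2) is (1/5)·Σ_{d∣5} μ(5/d) 2^d.
Divisors of 5: 1, 5; μ(5/d) for each: -1, 1.
Σ = − 2^1 + 2^5 = 30.
N = 30/5 = 6.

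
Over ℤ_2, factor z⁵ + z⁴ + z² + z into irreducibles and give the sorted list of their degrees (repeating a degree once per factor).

1, 1, 1, 2

Write g(z) = z⁵ + z⁴ + z² + z.
Roots in ℤ_2: g(0) = 0 → root; g(1) = 0 → root.
Linear factors from roots: (z), (z + 1).
Complete factorization: g(z) = (z)·(z + 1)^2·(z² + z + 1).
Factor degrees with multiplicity: 1 + 1 + 1 + 2 = 5.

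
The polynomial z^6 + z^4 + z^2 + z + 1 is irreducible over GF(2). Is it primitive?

No

Write f(z) = z^6 + z^4 + z^2 + z + 1.
|GF(2^6)^×| = 2^6 − 1 = 63. Prime factorization: 63 = 3^2·7.
f is primitive ⇔ z has order 63 in GF(2)[z]/(f), i.e. z^(63/q) ≠ 1 for each prime q | 63.
z^(21) mod f = 1
z^(9) mod f = z^4 + z^2 + z.
Since z^(21) = 1, the order of z divides 21 < 63; not primitive.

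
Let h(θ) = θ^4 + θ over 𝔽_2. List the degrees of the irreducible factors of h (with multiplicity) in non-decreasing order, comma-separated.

1, 1, 2

Roots in 𝔽_2: h(0) = 0 → root; h(1) = 0 → root.
Linear factors from roots: (θ), (θ + 1).
Complete factorization: h(θ) = (θ)·(θ + 1)·(θ^2 + θ + 1).
Factor degrees with multiplicity: 1 + 1 + 2 = 4.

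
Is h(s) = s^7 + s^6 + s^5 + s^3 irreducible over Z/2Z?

No

Check for roots in Z/2Z: h(0) = 0 → root; h(1) = 0 → root.
h(0) = 0, so (s) divides h(s); h is reducible.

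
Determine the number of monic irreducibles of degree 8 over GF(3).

810

The number of monic irreducibles of degree 8 over GF(3) is (1/8)·Σ_{d∣8} μ(8/d) 3^d.
Divisors of 8: 1, 2, 4, 8; μ(8/d) for each: 0, 0, -1, 1.
Σ = − 3^4 + 3^8 = 6480.
N = 6480/8 = 810.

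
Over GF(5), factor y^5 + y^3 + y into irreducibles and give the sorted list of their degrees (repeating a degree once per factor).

1, 2, 2

Write g(y) = y^5 + y^3 + y.
Roots in GF(5): g(0) = 0 → root; g(1) = 3; g(2) = 2; g(3) = 3; g(4) = 2.
Linear factors from roots: (y).
Complete factorization: g(y) = (y)·(y^2 + y + 1)·(y^2 - y + 1).
Factor degrees with multiplicity: 1 + 2 + 2 = 5.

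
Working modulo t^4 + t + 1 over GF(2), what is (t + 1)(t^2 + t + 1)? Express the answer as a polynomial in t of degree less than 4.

Multiply in GF(2)[t]: (t + 1)·(t^2 + t + 1) = t^3 + 1.
Reduced: t^3 + 1.

t^3 + 1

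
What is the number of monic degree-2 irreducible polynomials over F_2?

x^(2^2) − x is the product of all monic irreducibles of degree dividing 2; Möbius inversion gives N = (1/2) Σ μ(2/d)·2^d.
Divisors of 2: 1, 2; μ(2/d) for each: -1, 1.
Σ = − 2^1 + 2^2 = 2.
N = 2/2 = 1.

1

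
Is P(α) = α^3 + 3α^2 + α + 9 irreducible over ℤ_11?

No

Check each element of ℤ_11 for a root: P(0)=9, P(1)=3, P(2)=9, P(3)=0, P(4)=4, P(5)=5, P(6)=9, P(7)=0, P(8)=6, P(9)=0, P(10)=10.
P(3) = 0, so (α − 3) divides P(α); P is reducible.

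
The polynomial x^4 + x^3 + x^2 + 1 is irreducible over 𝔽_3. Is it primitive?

Write f(x) = x^4 + x^3 + x^2 + 1.
|GF(3^4)^×| = 3^4 − 1 = 80. Prime factorization: 80 = 2^4·5.
f is primitive ⇔ x has order 80 in GF(3)[x]/(f), i.e. x^(80/q) ≠ 1 for each prime q | 80.
x^(40) mod f = 1
x^(16) mod f = 2x^3 + x^2 + x.
Since x^(40) = 1, the order of x divides 40 < 80; not primitive.

No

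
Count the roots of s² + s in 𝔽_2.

Write g(s) = s² + s.
Evaluate at each of the 2 elements of 𝔽_2:
g(0) = 0 → root; g(1) = 0 → root.
Roots: {0, 1}.

2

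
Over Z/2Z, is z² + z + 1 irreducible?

Yes

Write P(z) = z² + z + 1.
Check for roots in Z/2Z: P(0) = 1; P(1) = 1.
No roots. A degree-2 polynomial over a field with no linear factor is irreducible.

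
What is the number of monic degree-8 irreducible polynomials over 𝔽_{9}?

5380020

By the necklace-counting formula, N_9(8) = (1/8) Σ_{d|8} μ(8/d)·9^d.
Divisors of 8: 1, 2, 4, 8; μ(8/d) for each: 0, 0, -1, 1.
Σ = − 9^4 + 9^8 = 43040160.
N = 43040160/8 = 5380020.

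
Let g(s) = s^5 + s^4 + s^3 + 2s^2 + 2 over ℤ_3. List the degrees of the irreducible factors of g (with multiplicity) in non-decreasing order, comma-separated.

1, 1, 3

Roots in ℤ_3: g(0) = 2; g(1) = 1; g(2) = 0 → root.
Linear factors from roots: (s + 1).
Complete factorization: g(s) = (s + 1)^2·(s^3 + 2s^2 + 2s + 2).
Factor degrees with multiplicity: 1 + 1 + 3 = 5.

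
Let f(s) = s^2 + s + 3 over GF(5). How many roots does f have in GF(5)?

Evaluate at each of the 5 elements of GF(5):
f(0) = 3; f(1) = 0 → root; f(2) = 4; f(3) = 0 → root; f(4) = 3.
Roots: {1, 3}.

2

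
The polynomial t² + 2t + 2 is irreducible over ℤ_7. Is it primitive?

Write f(t) = t² + 2t + 2.
|GF(7^2)^×| = 7^2 − 1 = 48. Prime factorization: 48 = 2^4·3.
f is primitive ⇔ t has order 48 in GF(7)[t]/(f), i.e. t^(48/q) ≠ 1 for each prime q | 48.
t^(24) mod f = 1
t^(16) mod f = 4.
Since t^(24) = 1, the order of t divides 24 < 48; not primitive.

No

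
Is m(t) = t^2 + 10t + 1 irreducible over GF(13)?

Yes

Check each element of GF(13) for a root: m(0)=1, m(1)=12, m(2)=12, m(3)=1, m(4)=5, m(5)=11, m(6)=6, m(7)=3, m(8)=2, m(9)=3, m(10)=6, m(11)=11, m(12)=5.
No roots. A degree-2 polynomial over a field with no linear factor is irreducible.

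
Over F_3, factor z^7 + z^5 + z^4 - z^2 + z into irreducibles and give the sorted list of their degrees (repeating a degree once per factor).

1, 1, 1, 1, 1, 2

Write f(z) = z^7 + z^5 + z^4 - z^2 + z.
Roots in F_3: f(0) = 0 → root; f(1) = 0 → root; f(2) = 0 → root.
Linear factors from roots: (z), (z - 1), (z + 1).
Complete factorization: f(z) = (z)·(z + 1)·(z - 1)^3·(z^2 - z - 1).
Factor degrees with multiplicity: 1 + 1 + 1 + 1 + 1 + 2 = 7.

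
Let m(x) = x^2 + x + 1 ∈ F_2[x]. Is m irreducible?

Yes

Check for roots in F_2: m(0) = 1; m(1) = 1.
No roots. A degree-2 polynomial over a field with no linear factor is irreducible.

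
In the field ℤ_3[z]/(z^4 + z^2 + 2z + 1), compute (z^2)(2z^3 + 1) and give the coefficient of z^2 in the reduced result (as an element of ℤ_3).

0

Multiply in ℤ_3[z]: (z^2)·(2z^3 + 1) = 2z^5 + z^2.
Reduce using z^4 ≡ 2z^2 + z + 2 (mod z^4 + z^2 + 2z + 1).
Reduced: z^3 + z.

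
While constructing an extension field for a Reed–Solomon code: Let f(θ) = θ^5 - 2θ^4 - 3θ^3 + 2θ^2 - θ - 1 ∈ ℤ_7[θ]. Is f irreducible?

Check for roots in ℤ_7: f(0) = 6; f(1) = 3; f(2) = 2; f(3) = 0 → root; f(4) = 4; f(5) = 4; f(6) = 2.
f(3) = 0, so (θ − 3) divides f(θ); f is reducible.

No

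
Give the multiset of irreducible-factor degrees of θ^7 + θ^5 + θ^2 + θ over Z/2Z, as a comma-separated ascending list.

1, 1, 2, 3

Write f(θ) = θ^7 + θ^5 + θ^2 + θ.
Roots in Z/2Z: f(0) = 0 → root; f(1) = 0 → root.
Linear factors from roots: (θ), (θ + 1).
Complete factorization: f(θ) = (θ)·(θ + 1)·(θ^2 + θ + 1)·(θ^3 + θ + 1).
Factor degrees with multiplicity: 1 + 1 + 2 + 3 = 7.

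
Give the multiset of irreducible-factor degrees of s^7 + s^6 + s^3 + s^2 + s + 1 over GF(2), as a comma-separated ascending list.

1, 3, 3

Write g(s) = s^7 + s^6 + s^3 + s^2 + s + 1.
Roots in GF(2): g(0) = 1; g(1) = 0 → root.
Linear factors from roots: (s + 1).
Complete factorization: g(s) = (s + 1)·(s^3 + s + 1)^2.
Factor degrees with multiplicity: 1 + 3 + 3 = 7.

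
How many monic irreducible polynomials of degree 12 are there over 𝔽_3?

44220

The number of monic irreducibles of degree 12 over GF(3) is (1/12)·Σ_{d∣12} μ(12/d) 3^d.
Divisors of 12: 1, 2, 3, 4, 6, 12; μ(12/d) for each: 0, 1, 0, -1, -1, 1.
Σ = 3^2 − 3^4 − 3^6 + 3^12 = 530640.
N = 530640/12 = 44220.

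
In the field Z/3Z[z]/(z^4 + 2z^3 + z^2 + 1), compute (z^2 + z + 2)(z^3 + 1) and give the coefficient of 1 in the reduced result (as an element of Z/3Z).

0

Multiply in Z/3Z[z]: (z^2 + z + 2)·(z^3 + 1) = z^5 + z^4 + 2z^3 + z^2 + z + 2.
Reduce using z^4 ≡ z^3 + 2z^2 + 2 (mod z^4 + 2z^3 + z^2 + 1).
Reduced: 2z^2.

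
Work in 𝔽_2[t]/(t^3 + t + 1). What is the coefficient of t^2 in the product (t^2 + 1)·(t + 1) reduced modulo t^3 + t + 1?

Multiply in 𝔽_2[t]: (t^2 + 1)·(t + 1) = t^3 + t^2 + t + 1.
Reduce using t^3 ≡ t + 1 (mod t^3 + t + 1).
Reduced: t^2.

1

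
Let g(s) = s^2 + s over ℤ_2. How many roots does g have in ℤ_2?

Evaluate at each of the 2 elements of ℤ_2:
g(0) = 0 → root; g(1) = 0 → root.
Roots: {0, 1}.

2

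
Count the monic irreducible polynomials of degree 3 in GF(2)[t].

2

The number of monic irreducibles of degree 3 over GF(2) is (1/3)·Σ_{d∣3} μ(3/d) 2^d.
Divisors of 3: 1, 3; μ(3/d) for each: -1, 1.
Σ = − 2^1 + 2^3 = 6.
N = 6/3 = 2.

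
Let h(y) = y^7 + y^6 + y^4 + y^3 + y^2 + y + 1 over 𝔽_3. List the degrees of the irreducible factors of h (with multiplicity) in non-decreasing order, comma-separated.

7

Roots in 𝔽_3: h(0) = 1; h(1) = 1; h(2) = 1.
Complete factorization: h(y) = (y^7 + y^6 + y^4 + y^3 + y^2 + y + 1).
Factor degrees with multiplicity: 7 = 7.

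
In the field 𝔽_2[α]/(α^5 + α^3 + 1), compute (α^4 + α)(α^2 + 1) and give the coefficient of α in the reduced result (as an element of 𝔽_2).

Multiply in 𝔽_2[α]: (α^4 + α)·(α^2 + 1) = α^6 + α^4 + α^3 + α.
Reduce using α^5 ≡ α^3 + 1 (mod α^5 + α^3 + 1).
Reduced: α^3.

0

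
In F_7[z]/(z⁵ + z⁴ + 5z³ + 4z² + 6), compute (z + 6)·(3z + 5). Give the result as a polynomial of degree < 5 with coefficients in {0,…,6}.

Multiply in F_7[z]: (z + 6)·(3z + 5) = 3z² + 2z + 2.
Reduced: 3z² + 2z + 2.

3z^2 + 2z + 2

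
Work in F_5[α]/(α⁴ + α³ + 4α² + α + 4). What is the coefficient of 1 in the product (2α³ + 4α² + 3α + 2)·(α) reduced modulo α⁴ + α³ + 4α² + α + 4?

2

Multiply in F_5[α]: (2α³ + 4α² + 3α + 2)·(α) = 2α⁴ + 4α³ + 3α² + 2α.
Reduce using α⁴ ≡ 4α³ + α² + 4α + 1 (mod α⁴ + α³ + 4α² + α + 4).
Reduced: 2α³ + 2.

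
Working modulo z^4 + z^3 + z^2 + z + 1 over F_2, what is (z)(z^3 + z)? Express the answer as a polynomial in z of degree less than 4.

z^3 + z + 1

Multiply in F_2[z]: (z)·(z^3 + z) = z^4 + z^2.
Reduce using z^4 ≡ z^3 + z^2 + z + 1 (mod z^4 + z^3 + z^2 + z + 1).
Reduced: z^3 + z + 1.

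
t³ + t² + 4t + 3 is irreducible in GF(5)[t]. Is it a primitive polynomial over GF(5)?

Write f(t) = t³ + t² + 4t + 3.
|GF(5^3)^×| = 5^3 − 1 = 124. Prime factorization: 124 = 2^2·31.
f is primitive ⇔ t has order 124 in GF(5)[t]/(f), i.e. t^(124/q) ≠ 1 for each prime q | 124.
t^(62) mod f = 4.
t^(4) mod f = 2t² + t + 3.
None equal 1, so t has full order 124; f is primitive.

Yes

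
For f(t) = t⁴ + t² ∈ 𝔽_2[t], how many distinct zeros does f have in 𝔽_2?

2

Evaluate at each of the 2 elements of 𝔽_2:
f(0) = 0 → root; f(1) = 0 → root.
Roots: {0, 1}.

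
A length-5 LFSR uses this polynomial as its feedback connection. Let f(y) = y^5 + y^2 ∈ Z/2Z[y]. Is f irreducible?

Check for roots in Z/2Z: f(0) = 0 → root; f(1) = 0 → root.
f(0) = 0, so (y) divides f(y); f is reducible.

No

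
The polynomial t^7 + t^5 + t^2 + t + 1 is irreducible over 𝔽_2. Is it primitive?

Write f(t) = t^7 + t^5 + t^2 + t + 1.
|GF(2^7)^×| = 2^7 − 1 = 127. Prime factorization: 127 = 127.
f is primitive ⇔ t has order 127 in GF(2)[t]/(f), i.e. t^(127/q) ≠ 1 for each prime q | 127.
t^(1) mod f = t.
None equal 1, so t has full order 127; f is primitive.

Yes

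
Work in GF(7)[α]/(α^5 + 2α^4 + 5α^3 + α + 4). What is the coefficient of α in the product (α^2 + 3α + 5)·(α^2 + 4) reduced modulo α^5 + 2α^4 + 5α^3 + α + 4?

5

Multiply in GF(7)[α]: (α^2 + 3α + 5)·(α^2 + 4) = α^4 + 3α^3 + 2α^2 + 5α + 6.
Reduced: α^4 + 3α^3 + 2α^2 + 5α + 6.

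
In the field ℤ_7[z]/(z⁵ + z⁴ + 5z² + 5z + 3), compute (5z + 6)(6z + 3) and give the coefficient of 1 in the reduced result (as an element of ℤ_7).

4

Multiply in ℤ_7[z]: (5z + 6)·(6z + 3) = 2z² + 2z + 4.
Reduced: 2z² + 2z + 4.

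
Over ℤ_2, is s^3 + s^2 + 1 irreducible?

Yes

Write h(s) = s^3 + s^2 + 1.
Check for roots in ℤ_2: h(0) = 1; h(1) = 1.
No roots. A degree-3 polynomial over a field with no linear factor is irreducible.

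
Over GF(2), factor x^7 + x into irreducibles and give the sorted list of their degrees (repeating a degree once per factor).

Write f(x) = x^7 + x.
Roots in GF(2): f(0) = 0 → root; f(1) = 0 → root.
Linear factors from roots: (x), (x + 1).
Complete factorization: f(x) = (x)·(x + 1)^2·(x^2 + x + 1)^2.
Factor degrees with multiplicity: 1 + 1 + 1 + 2 + 2 = 7.

1, 1, 1, 2, 2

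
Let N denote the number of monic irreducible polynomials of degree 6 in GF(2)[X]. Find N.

9

The number of monic irreducibles of degree 6 over GF(2) is (1/6)·Σ_{d∣6} μ(6/d) 2^d.
Divisors of 6: 1, 2, 3, 6; μ(6/d) for each: 1, -1, -1, 1.
Σ = 2^1 − 2^2 − 2^3 + 2^6 = 54.
N = 54/6 = 9.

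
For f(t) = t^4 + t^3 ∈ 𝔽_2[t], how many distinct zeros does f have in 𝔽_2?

Evaluate at each of the 2 elements of 𝔽_2:
f(0) = 0 → root; f(1) = 0 → root.
Roots: {0, 1}.

2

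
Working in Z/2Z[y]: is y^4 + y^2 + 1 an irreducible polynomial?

No

Write m(y) = y^4 + y^2 + 1.
Check for roots in Z/2Z: m(0) = 1; m(1) = 1.
No roots, so no linear factors.
Monic irreducibles of degree 2 over GF(2): y^2 + y + 1.
y^2 + y + 1 divides m: m(y) = (y^2 + y + 1)·(y^2 + y + 1).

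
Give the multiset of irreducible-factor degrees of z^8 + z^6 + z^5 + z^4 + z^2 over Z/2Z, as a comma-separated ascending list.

1, 1, 2, 4

Write g(z) = z^8 + z^6 + z^5 + z^4 + z^2.
Roots in Z/2Z: g(0) = 0 → root; g(1) = 1.
Linear factors from roots: (z).
Complete factorization: g(z) = (z)^2·(z^2 + z + 1)·(z^4 + z^3 + z^2 + z + 1).
Factor degrees with multiplicity: 1 + 1 + 2 + 4 = 8.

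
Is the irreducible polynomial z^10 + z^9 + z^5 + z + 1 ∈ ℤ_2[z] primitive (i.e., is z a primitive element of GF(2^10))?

No

Write f(z) = z^10 + z^9 + z^5 + z + 1.
|GF(2^10)^×| = 2^10 − 1 = 1023. Prime factorization: 1023 = 3·11·31.
f is primitive ⇔ z has order 1023 in GF(2)[z]/(f), i.e. z^(1023/q) ≠ 1 for each prime q | 1023.
z^(341) mod f = z^9 + z^6 + z^5 + z^2 + 1.
z^(93) mod f = z^8 + z^2 + z + 1.
z^(33) mod f = 1
Since z^(33) = 1, the order of z divides 33 < 1023; not primitive.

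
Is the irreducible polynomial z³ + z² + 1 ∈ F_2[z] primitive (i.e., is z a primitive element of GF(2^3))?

Yes

Write f(z) = z³ + z² + 1.
|GF(2^3)^×| = 2^3 − 1 = 7. Prime factorization: 7 = 7.
f is primitive ⇔ z has order 7 in GF(2)[z]/(f), i.e. z^(7/q) ≠ 1 for each prime q | 7.
z^(1) mod f = z.
None equal 1, so z has full order 7; f is primitive.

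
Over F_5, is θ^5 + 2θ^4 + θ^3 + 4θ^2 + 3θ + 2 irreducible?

Write g(θ) = θ^5 + 2θ^4 + θ^3 + 4θ^2 + 3θ + 2.
Check for roots in F_5: g(0) = 2; g(1) = 3; g(2) = 1; g(3) = 4; g(4) = 3.
No roots, so no linear factors.
Degree-2 irreducible divisors: test the 10 monic irreducibles of degree 2 over GF(5).
None of them divide g (all give nonzero remainder).
No irreducible factor of degree ≤ 2 exists, so g is irreducible over GF(5).

Yes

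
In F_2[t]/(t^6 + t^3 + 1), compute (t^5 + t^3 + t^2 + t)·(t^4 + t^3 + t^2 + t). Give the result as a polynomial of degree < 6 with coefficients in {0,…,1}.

Multiply in F_2[t]: (t^5 + t^3 + t^2 + t)·(t^4 + t^3 + t^2 + t) = t^9 + t^8 + t^6 + t^5 + t^4 + t^2.
Reduce using t^6 ≡ t^3 + 1 (mod t^6 + t^3 + 1).
Reduced: t^4 + t^3.

t^4 + t^3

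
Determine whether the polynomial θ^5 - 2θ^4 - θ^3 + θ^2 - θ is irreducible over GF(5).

No

Write g(θ) = θ^5 - 2θ^4 - θ^3 + θ^2 - θ.
Check for roots in GF(5): g(0) = 0 → root; g(1) = 3; g(2) = 4; g(3) = 0 → root; g(4) = 0 → root.
g(0) = 0, so (θ) divides g(θ); g is reducible.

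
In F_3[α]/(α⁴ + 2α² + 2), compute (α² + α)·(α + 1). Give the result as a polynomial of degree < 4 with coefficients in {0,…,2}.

α^3 + 2α^2 + α

Multiply in F_3[α]: (α² + α)·(α + 1) = α³ + 2α² + α.
Reduced: α³ + 2α² + α.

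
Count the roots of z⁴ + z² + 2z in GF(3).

2

Write f(z) = z⁴ + z² + 2z.
Evaluate at each of the 3 elements of GF(3):
f(0) = 0 → root; f(1) = 1; f(2) = 0 → root.
Roots: {0, 2}.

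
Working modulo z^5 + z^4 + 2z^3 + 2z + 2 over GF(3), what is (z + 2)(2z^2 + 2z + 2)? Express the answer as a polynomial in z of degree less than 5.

2z^3 + 1

Multiply in GF(3)[z]: (z + 2)·(2z^2 + 2z + 2) = 2z^3 + 1.
Reduced: 2z^3 + 1.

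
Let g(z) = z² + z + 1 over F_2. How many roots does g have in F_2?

0

Evaluate at each of the 2 elements of F_2:
g(0) = 1; g(1) = 1.
No element is a root.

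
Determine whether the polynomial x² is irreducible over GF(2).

No

Write g(x) = x².
Check for roots in GF(2): g(0) = 0 → root; g(1) = 1.
g(0) = 0, so (x) divides g(x); g is reducible.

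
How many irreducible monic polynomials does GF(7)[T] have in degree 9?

Gauss's count: N_{7}(9) = (1/9) Σ_{d|9} μ(9/d)·7^d.
Divisors of 9: 1, 3, 9; μ(9/d) for each: 0, -1, 1.
Σ = − 7^3 + 7^9 = 40353264.
N = 40353264/9 = 4483696.

4483696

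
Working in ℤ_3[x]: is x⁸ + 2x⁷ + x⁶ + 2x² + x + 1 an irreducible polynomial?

Write h(x) = x⁸ + 2x⁷ + x⁶ + 2x² + x + 1.
Check for roots in ℤ_3: h(0) = 1; h(1) = 2; h(2) = 2.
No roots, so no linear factors.
Monic irreducibles of degree 2 over GF(3): x² + 1, x² + x + 2, x² + 2x + 2.
None of them divide h (all give nonzero remainder).
Degree-3 irreducible divisors: test the 8 monic irreducibles of degree 3 over GF(3).
None of them divide h (all give nonzero remainder).
Degree-4 irreducible divisors: test the 18 monic irreducibles of degree 4 over GF(3).
None of them divide h (all give nonzero remainder).
No irreducible factor of degree ≤ 4 exists, so h is irreducible over GF(3).

Yes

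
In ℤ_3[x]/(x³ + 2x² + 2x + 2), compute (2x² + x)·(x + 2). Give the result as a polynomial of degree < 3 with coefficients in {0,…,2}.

x^2 + x + 2

Multiply in ℤ_3[x]: (2x² + x)·(x + 2) = 2x³ + 2x² + 2x.
Reduce using x³ ≡ x² + x + 1 (mod x³ + 2x² + 2x + 2).
Reduced: x² + x + 2.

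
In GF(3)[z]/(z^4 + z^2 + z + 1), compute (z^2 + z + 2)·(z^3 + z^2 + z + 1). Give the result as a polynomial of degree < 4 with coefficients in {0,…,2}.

Multiply in GF(3)[z]: (z^2 + z + 2)·(z^3 + z^2 + z + 1) = z^5 + 2z^4 + z^3 + z^2 + 2.
Reduce using z^4 ≡ 2z^2 + 2z + 2 (mod z^4 + z^2 + z + 1).
Reduced: z^2.

z^2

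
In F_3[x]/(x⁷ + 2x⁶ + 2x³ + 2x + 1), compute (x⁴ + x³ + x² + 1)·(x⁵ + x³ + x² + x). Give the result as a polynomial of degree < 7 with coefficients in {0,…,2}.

2x^5 + x^4 + x^3 + 2x^2 + 2

Multiply in F_3[x]: (x⁴ + x³ + x² + 1)·(x⁵ + x³ + x² + x) = x⁹ + x⁸ + 2x⁷ + 2x⁶ + x⁵ + 2x⁴ + 2x³ + x² + x.
Reduce using x⁷ ≡ x⁶ + x³ + x + 2 (mod x⁷ + 2x⁶ + 2x³ + 2x + 1).
Reduced: 2x⁵ + x⁴ + x³ + 2x² + 2.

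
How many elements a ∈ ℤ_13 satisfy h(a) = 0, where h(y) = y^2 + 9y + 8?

Evaluate at each of the 13 elements of ℤ_13:
h(0) = 8; h(1) = 5; h(2) = 4; h(3) = 5; h(4) = 8; h(5) = 0 → root; h(6) = 7; h(7) = 3; h(8) = 1; h(9) = 1; h(10) = 3; h(11) = 7; h(12) = 0 → root.
Roots: {5, 12}.

2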